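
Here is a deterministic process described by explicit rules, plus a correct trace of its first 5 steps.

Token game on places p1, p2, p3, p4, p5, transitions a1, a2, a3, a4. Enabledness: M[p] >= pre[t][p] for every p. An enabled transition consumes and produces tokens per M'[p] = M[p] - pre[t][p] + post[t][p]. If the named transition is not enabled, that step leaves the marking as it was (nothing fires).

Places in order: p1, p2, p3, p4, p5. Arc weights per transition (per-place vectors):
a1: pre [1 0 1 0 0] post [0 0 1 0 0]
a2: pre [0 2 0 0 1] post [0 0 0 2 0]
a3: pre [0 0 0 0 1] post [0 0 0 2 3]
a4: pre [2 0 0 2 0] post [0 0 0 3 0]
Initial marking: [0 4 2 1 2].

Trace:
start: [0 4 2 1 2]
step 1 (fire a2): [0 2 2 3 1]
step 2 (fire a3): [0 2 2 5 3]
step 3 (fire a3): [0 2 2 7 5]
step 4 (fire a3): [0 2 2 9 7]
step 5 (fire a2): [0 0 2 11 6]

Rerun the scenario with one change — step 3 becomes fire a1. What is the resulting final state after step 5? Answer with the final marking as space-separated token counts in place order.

0 0 2 9 4

(re-executing from step 3 with the substitution; state before step 3: [0 2 2 5 3])
step 3 (fire a1): [0 2 2 5 3]
step 4 (fire a3): [0 2 2 7 5]
step 5 (fire a2): [0 0 2 9 4]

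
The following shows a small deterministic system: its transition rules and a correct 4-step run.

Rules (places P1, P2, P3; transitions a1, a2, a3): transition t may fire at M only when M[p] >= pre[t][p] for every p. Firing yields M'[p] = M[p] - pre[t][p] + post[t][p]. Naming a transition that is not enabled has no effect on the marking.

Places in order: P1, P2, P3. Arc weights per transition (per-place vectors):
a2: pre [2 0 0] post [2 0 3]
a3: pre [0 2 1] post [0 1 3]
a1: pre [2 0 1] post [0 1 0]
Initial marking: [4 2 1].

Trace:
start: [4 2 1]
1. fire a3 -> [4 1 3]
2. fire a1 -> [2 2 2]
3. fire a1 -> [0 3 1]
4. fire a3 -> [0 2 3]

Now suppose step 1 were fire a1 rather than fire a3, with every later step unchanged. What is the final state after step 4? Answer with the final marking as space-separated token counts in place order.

(re-executing from step 1 with the substitution; state before step 1: [4 2 1])
1. fire a1 -> [2 3 0]
2. fire a1 -> [2 3 0]
3. fire a1 -> [2 3 0]
4. fire a3 -> [2 3 0]

2 3 0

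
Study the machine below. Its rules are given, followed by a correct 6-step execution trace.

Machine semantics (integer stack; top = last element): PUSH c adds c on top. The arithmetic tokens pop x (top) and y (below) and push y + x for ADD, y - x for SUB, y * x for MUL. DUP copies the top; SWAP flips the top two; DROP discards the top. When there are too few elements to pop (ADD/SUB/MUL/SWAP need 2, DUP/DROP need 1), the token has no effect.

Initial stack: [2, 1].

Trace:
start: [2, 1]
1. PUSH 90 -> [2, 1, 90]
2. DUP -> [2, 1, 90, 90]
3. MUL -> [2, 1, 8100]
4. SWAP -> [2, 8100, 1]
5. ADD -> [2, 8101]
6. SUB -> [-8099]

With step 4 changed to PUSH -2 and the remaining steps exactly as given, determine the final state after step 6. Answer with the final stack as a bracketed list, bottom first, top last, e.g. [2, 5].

(re-executing from step 4 with the substitution; state before step 4: [2, 1, 8100])
4. PUSH -2 -> [2, 1, 8100, -2]
5. ADD -> [2, 1, 8098]
6. SUB -> [2, -8097]

[2, -8097]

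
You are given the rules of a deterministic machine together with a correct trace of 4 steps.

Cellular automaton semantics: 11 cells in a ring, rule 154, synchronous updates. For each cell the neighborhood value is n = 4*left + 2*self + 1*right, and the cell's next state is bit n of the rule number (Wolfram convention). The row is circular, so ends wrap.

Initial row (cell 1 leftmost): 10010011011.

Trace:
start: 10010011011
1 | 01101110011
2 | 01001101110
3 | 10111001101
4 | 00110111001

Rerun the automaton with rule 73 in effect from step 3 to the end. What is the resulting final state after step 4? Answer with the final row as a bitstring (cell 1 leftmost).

11101100000

(re-executing steps 3..4 under rule 73; state before step 3: 01001101110)
3 | 00001101010
4 | 11101100000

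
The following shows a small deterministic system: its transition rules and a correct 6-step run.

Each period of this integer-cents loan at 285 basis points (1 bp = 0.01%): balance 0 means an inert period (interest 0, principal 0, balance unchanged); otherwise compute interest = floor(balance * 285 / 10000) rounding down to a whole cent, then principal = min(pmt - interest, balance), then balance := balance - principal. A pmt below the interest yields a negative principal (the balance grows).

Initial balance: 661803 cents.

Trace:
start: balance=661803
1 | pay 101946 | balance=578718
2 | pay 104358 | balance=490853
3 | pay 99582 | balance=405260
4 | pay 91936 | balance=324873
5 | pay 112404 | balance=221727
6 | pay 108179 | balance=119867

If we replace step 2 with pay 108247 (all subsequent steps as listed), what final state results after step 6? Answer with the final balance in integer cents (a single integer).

115515

(re-executing from step 2 with the substitution; state before step 2: balance=578718)
2 | pay 108247 | balance=486964
3 | pay 99582 | balance=401260
4 | pay 91936 | balance=320759
5 | pay 112404 | balance=217496
6 | pay 108179 | balance=115515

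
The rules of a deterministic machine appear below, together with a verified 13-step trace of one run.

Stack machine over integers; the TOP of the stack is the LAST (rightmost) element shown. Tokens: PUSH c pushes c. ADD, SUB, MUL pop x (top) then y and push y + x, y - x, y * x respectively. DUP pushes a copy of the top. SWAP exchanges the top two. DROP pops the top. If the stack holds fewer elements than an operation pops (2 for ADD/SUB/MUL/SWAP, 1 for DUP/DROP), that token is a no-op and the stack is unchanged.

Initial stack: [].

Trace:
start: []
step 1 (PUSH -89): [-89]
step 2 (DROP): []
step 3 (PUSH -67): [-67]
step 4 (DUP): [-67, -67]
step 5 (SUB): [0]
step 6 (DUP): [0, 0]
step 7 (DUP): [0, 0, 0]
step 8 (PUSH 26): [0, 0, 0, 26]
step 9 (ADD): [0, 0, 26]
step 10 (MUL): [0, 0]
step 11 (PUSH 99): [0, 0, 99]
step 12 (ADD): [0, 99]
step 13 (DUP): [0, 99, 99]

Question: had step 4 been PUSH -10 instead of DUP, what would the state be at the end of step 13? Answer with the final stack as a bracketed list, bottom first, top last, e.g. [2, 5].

[-57, 1866, 1866]

(re-executing from step 4 with the substitution; state before step 4: [-67])
step 4 (PUSH -10): [-67, -10]
step 5 (SUB): [-57]
step 6 (DUP): [-57, -57]
step 7 (DUP): [-57, -57, -57]
step 8 (PUSH 26): [-57, -57, -57, 26]
step 9 (ADD): [-57, -57, -31]
step 10 (MUL): [-57, 1767]
step 11 (PUSH 99): [-57, 1767, 99]
step 12 (ADD): [-57, 1866]
step 13 (DUP): [-57, 1866, 1866]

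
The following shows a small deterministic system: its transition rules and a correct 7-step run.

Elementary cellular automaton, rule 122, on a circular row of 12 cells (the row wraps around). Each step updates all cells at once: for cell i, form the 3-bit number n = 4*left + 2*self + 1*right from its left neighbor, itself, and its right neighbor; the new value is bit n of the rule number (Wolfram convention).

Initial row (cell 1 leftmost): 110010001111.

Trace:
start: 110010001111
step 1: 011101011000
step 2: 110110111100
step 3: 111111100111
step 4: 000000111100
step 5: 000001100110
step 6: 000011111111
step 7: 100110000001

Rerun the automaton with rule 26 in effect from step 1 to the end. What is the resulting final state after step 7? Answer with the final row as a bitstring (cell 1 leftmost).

001000101101

(re-executing steps 1..7 under rule 26; state before step 1: 110010001111)
step 1: 001101011000
step 2: 011000010100
step 3: 110100100010
step 4: 100011010100
step 5: 010110000011
step 6: 000101000110
step 7: 001000101101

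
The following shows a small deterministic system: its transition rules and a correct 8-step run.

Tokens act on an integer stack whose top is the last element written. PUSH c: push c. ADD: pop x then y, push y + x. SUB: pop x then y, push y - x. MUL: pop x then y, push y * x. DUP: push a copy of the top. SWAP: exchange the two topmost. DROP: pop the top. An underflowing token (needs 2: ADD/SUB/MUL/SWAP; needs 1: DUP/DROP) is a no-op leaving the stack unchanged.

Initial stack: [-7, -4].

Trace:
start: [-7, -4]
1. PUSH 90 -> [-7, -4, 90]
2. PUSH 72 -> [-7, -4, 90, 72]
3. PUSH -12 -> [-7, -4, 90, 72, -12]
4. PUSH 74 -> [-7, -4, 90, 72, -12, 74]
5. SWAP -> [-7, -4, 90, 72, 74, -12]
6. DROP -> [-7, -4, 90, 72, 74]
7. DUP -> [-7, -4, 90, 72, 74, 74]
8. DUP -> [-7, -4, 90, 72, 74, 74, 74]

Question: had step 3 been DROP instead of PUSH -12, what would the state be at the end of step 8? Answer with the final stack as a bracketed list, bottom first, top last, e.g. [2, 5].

(re-executing from step 3 with the substitution; state before step 3: [-7, -4, 90, 72])
3. DROP -> [-7, -4, 90]
4. PUSH 74 -> [-7, -4, 90, 74]
5. SWAP -> [-7, -4, 74, 90]
6. DROP -> [-7, -4, 74]
7. DUP -> [-7, -4, 74, 74]
8. DUP -> [-7, -4, 74, 74, 74]

[-7, -4, 74, 74, 74]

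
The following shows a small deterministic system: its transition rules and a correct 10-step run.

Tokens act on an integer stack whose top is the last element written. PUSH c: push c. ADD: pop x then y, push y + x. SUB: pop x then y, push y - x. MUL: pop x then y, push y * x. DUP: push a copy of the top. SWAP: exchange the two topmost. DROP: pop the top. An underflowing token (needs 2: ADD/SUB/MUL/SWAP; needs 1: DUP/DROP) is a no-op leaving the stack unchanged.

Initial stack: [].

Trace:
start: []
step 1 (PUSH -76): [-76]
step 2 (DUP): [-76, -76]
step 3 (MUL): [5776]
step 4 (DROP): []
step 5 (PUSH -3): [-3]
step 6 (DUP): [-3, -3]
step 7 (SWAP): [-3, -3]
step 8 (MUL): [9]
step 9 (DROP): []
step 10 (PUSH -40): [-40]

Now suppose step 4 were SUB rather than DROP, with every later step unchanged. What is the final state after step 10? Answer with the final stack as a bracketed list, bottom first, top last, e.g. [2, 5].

[5776, -40]

(re-executing from step 4 with the substitution; state before step 4: [5776])
step 4 (SUB): [5776]
step 5 (PUSH -3): [5776, -3]
step 6 (DUP): [5776, -3, -3]
step 7 (SWAP): [5776, -3, -3]
step 8 (MUL): [5776, 9]
step 9 (DROP): [5776]
step 10 (PUSH -40): [5776, -40]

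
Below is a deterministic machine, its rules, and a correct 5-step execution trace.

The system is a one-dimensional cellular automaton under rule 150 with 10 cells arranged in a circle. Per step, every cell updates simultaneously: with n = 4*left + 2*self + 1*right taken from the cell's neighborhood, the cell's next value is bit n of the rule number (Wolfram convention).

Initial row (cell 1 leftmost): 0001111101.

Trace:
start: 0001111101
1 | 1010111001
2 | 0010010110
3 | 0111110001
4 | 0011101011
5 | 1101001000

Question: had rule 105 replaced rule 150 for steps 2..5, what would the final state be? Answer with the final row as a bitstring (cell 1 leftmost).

1101001000

(re-executing steps 2..5 under rule 105; state before step 2: 1010111001)
2 | 1101101001
3 | 0111110001
4 | 1100010100
5 | 1101001000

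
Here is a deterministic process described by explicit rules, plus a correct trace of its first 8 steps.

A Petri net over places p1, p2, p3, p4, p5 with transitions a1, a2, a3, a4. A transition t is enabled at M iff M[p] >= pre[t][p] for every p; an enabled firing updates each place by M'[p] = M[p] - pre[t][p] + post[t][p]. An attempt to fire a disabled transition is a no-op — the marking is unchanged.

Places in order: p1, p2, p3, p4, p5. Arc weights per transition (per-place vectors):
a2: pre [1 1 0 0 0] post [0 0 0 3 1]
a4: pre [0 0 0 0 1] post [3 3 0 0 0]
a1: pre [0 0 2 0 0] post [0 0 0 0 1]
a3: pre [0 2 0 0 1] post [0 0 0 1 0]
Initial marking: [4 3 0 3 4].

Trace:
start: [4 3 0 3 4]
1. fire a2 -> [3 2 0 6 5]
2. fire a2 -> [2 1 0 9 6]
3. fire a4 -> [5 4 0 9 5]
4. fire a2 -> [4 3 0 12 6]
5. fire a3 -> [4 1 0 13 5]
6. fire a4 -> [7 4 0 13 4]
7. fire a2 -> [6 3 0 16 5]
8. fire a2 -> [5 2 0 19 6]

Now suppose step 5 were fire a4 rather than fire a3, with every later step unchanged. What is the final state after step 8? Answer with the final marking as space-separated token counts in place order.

8 7 0 18 6

(re-executing from step 5 with the substitution; state before step 5: [4 3 0 12 6])
5. fire a4 -> [7 6 0 12 5]
6. fire a4 -> [10 9 0 12 4]
7. fire a2 -> [9 8 0 15 5]
8. fire a2 -> [8 7 0 18 6]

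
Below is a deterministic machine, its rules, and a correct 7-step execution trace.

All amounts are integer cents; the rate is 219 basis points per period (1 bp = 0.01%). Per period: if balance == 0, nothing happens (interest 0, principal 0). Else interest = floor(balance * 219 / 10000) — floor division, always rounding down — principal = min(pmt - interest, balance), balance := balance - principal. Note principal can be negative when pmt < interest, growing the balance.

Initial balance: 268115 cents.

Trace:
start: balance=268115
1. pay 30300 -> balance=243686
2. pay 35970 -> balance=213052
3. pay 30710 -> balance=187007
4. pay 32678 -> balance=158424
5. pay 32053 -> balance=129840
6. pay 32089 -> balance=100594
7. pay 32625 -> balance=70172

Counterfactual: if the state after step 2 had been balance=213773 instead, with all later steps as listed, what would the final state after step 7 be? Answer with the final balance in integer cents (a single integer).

70975

state after step 2 := balance=213773
3. pay 30710 -> balance=187744
4. pay 32678 -> balance=159177
5. pay 32053 -> balance=130609
6. pay 32089 -> balance=101380
7. pay 32625 -> balance=70975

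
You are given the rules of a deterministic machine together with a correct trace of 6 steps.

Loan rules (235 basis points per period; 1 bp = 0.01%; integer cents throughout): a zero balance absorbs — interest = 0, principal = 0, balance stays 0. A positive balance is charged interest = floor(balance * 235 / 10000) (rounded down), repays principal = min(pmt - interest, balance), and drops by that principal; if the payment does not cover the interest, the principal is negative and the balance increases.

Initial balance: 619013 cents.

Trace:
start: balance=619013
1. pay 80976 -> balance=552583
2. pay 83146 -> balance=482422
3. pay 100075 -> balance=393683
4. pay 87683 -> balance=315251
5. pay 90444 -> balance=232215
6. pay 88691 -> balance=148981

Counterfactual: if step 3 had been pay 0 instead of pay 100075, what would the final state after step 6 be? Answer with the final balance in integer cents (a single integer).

(re-executing from step 3 with the substitution; state before step 3: balance=482422)
3. pay 0 -> balance=493758
4. pay 87683 -> balance=417678
5. pay 90444 -> balance=337049
6. pay 88691 -> balance=256278

256278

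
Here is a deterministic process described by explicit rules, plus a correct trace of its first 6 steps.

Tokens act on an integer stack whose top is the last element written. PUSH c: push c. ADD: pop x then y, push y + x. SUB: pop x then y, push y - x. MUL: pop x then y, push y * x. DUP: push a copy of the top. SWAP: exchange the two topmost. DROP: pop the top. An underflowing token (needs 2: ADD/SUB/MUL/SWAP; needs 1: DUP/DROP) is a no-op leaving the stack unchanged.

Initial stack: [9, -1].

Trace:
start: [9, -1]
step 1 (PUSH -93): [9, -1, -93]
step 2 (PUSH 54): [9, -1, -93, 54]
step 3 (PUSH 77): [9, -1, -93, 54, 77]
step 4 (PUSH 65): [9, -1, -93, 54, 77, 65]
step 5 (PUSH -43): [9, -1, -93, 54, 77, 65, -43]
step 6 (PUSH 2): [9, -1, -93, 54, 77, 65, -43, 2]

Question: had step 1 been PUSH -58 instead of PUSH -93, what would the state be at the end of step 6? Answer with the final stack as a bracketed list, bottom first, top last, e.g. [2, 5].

(re-executing from step 1 with the substitution; state before step 1: [9, -1])
step 1 (PUSH -58): [9, -1, -58]
step 2 (PUSH 54): [9, -1, -58, 54]
step 3 (PUSH 77): [9, -1, -58, 54, 77]
step 4 (PUSH 65): [9, -1, -58, 54, 77, 65]
step 5 (PUSH -43): [9, -1, -58, 54, 77, 65, -43]
step 6 (PUSH 2): [9, -1, -58, 54, 77, 65, -43, 2]

[9, -1, -58, 54, 77, 65, -43, 2]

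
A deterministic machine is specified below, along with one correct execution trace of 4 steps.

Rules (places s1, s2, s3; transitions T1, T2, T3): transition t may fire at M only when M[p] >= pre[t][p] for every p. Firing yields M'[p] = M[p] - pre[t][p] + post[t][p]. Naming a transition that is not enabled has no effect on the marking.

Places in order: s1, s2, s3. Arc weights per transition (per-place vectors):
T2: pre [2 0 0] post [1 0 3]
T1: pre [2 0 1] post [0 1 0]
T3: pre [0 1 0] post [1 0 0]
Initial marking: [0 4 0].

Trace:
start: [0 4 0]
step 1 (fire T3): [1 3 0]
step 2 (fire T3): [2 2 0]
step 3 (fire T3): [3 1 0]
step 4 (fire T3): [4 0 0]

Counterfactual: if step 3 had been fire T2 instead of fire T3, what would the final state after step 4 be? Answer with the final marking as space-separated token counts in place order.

(re-executing from step 3 with the substitution; state before step 3: [2 2 0])
step 3 (fire T2): [1 2 3]
step 4 (fire T3): [2 1 3]

2 1 3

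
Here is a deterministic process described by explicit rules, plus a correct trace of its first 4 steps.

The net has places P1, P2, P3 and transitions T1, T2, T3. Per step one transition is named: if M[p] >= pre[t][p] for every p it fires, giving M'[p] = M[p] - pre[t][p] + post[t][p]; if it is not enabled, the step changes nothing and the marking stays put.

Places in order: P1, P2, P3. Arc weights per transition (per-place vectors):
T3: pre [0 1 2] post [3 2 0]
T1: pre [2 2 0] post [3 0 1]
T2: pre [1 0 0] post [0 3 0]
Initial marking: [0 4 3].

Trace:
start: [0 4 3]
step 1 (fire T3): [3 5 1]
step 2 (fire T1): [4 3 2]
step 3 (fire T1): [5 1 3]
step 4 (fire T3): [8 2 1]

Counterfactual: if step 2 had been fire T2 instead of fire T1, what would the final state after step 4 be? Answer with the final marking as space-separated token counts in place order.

(re-executing from step 2 with the substitution; state before step 2: [3 5 1])
step 2 (fire T2): [2 8 1]
step 3 (fire T1): [3 6 2]
step 4 (fire T3): [6 7 0]

6 7 0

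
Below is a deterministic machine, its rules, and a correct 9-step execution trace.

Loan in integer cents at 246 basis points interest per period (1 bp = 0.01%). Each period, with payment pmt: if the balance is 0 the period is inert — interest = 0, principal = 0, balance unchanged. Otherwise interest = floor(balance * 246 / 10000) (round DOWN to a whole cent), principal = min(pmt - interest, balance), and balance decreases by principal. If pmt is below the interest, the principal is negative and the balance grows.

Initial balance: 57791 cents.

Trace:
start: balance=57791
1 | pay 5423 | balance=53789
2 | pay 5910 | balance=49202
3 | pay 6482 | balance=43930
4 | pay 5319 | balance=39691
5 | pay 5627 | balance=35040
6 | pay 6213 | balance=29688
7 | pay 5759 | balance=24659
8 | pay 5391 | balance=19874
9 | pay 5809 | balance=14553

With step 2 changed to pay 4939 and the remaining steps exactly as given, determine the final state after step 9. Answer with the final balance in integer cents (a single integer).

15705

(re-executing from step 2 with the substitution; state before step 2: balance=53789)
2 | pay 4939 | balance=50173
3 | pay 6482 | balance=44925
4 | pay 5319 | balance=40711
5 | pay 5627 | balance=36085
6 | pay 6213 | balance=30759
7 | pay 5759 | balance=25756
8 | pay 5391 | balance=20998
9 | pay 5809 | balance=15705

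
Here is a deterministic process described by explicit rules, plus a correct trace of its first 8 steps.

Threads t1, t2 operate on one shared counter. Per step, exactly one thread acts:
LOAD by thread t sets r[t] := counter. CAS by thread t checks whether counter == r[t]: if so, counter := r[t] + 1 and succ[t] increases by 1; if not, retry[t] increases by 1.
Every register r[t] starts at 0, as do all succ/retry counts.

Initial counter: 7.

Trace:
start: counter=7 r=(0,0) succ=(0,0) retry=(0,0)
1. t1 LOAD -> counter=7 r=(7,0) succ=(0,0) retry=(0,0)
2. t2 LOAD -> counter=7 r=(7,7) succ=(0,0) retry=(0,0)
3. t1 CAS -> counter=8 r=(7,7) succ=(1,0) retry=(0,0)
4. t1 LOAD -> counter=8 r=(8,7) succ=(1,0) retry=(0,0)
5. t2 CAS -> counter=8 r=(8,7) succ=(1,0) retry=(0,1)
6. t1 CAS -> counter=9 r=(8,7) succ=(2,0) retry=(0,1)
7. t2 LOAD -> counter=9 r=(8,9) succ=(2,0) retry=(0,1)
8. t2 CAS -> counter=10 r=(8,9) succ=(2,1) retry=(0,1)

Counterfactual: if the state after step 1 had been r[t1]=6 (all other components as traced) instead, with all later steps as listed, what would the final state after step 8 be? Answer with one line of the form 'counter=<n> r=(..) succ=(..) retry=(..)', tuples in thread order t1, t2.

state after step 1 := counter=7 r=(6,0) succ=(0,0) retry=(0,0)
2. t2 LOAD -> counter=7 r=(6,7) succ=(0,0) retry=(0,0)
3. t1 CAS -> counter=7 r=(6,7) succ=(0,0) retry=(1,0)
4. t1 LOAD -> counter=7 r=(7,7) succ=(0,0) retry=(1,0)
5. t2 CAS -> counter=8 r=(7,7) succ=(0,1) retry=(1,0)
6. t1 CAS -> counter=8 r=(7,7) succ=(0,1) retry=(2,0)
7. t2 LOAD -> counter=8 r=(7,8) succ=(0,1) retry=(2,0)
8. t2 CAS -> counter=9 r=(7,8) succ=(0,2) retry=(2,0)

counter=9 r=(7,8) succ=(0,2) retry=(2,0)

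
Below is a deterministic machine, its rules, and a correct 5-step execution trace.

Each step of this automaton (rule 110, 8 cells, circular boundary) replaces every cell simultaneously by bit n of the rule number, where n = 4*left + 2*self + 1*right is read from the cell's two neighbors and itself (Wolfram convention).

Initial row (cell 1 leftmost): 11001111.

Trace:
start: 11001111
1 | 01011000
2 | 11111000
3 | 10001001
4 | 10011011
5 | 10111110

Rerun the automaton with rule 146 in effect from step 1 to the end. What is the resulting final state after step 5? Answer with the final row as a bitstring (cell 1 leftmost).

00110000

(re-executing steps 1..5 under rule 146; state before step 1: 11001111)
1 | 10110111
2 | 00000011
3 | 10000100
4 | 01001011
5 | 00110000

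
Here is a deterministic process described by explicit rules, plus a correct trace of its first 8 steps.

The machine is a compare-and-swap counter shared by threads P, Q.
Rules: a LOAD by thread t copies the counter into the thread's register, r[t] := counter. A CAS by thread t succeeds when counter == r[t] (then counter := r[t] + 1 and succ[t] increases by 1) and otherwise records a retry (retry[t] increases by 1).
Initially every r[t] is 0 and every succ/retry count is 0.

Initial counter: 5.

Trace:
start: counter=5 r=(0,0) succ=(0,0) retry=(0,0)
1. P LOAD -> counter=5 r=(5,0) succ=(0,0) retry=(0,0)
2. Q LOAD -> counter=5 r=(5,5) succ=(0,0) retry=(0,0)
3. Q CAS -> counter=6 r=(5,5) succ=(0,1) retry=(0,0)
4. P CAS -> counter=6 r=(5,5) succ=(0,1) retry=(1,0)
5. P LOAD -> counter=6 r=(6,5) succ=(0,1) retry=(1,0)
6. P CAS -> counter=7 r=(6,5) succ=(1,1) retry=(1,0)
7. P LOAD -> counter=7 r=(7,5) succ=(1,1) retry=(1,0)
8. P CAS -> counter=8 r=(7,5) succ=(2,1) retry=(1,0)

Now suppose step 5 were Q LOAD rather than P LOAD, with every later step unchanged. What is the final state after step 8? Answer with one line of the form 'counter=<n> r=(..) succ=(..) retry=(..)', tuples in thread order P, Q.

(re-executing from step 5 with the substitution; state before step 5: counter=6 r=(5,5) succ=(0,1) retry=(1,0))
5. Q LOAD -> counter=6 r=(5,6) succ=(0,1) retry=(1,0)
6. P CAS -> counter=6 r=(5,6) succ=(0,1) retry=(2,0)
7. P LOAD -> counter=6 r=(6,6) succ=(0,1) retry=(2,0)
8. P CAS -> counter=7 r=(6,6) succ=(1,1) retry=(2,0)

counter=7 r=(6,6) succ=(1,1) retry=(2,0)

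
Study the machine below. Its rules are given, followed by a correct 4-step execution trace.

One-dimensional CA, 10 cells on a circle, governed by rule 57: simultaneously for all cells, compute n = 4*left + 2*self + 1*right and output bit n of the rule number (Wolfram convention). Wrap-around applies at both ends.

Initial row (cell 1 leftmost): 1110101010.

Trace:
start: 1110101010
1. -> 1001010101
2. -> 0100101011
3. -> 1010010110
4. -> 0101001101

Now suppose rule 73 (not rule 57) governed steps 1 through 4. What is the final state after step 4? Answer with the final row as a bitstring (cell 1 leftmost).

1010001000

(re-executing steps 1..4 under rule 73; state before step 1: 1110101010)
1. -> 1010000000
2. -> 0000111110
3. -> 1110100010
4. -> 1010001000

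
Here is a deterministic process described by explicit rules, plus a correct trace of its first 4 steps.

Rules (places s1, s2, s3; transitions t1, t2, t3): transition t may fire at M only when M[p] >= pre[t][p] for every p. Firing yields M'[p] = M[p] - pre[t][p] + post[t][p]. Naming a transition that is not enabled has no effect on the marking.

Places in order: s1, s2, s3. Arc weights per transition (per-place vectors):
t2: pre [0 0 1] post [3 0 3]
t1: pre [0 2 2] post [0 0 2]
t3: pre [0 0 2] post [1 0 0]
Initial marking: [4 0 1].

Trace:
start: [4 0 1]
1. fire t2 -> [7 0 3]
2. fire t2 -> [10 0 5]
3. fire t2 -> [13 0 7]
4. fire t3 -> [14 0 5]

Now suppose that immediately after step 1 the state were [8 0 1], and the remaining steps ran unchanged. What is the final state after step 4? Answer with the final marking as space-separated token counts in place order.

state after step 1 := [8 0 1]
2. fire t2 -> [11 0 3]
3. fire t2 -> [14 0 5]
4. fire t3 -> [15 0 3]

15 0 3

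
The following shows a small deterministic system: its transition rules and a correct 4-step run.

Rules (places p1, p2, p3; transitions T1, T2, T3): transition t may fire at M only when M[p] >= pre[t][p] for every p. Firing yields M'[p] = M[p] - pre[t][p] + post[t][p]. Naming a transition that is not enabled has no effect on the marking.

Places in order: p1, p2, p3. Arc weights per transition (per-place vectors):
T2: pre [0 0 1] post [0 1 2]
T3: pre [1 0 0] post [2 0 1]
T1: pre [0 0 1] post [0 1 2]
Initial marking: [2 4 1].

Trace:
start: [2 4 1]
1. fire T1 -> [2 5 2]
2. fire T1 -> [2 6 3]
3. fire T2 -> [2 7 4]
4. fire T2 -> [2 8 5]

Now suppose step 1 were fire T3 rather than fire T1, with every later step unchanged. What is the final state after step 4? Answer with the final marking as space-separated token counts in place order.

3 7 5

(re-executing from step 1 with the substitution; state before step 1: [2 4 1])
1. fire T3 -> [3 4 2]
2. fire T1 -> [3 5 3]
3. fire T2 -> [3 6 4]
4. fire T2 -> [3 7 5]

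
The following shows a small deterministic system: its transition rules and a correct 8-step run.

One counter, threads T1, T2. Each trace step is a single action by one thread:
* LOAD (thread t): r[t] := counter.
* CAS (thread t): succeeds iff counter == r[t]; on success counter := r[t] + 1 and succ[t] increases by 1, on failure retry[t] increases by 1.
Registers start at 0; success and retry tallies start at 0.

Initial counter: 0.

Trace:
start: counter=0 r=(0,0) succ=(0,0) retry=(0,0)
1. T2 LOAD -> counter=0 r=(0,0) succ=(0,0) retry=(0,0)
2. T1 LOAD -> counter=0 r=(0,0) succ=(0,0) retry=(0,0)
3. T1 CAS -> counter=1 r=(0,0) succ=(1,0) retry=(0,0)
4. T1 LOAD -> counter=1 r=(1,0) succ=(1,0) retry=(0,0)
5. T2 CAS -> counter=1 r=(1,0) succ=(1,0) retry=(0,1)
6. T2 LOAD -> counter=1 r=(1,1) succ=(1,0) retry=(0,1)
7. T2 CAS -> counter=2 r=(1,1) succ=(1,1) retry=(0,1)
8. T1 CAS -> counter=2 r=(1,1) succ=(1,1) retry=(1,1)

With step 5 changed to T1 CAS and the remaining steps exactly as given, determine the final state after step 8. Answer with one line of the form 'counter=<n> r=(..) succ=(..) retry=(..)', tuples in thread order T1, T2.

counter=3 r=(1,2) succ=(2,1) retry=(1,0)

(re-executing from step 5 with the substitution; state before step 5: counter=1 r=(1,0) succ=(1,0) retry=(0,0))
5. T1 CAS -> counter=2 r=(1,0) succ=(2,0) retry=(0,0)
6. T2 LOAD -> counter=2 r=(1,2) succ=(2,0) retry=(0,0)
7. T2 CAS -> counter=3 r=(1,2) succ=(2,1) retry=(0,0)
8. T1 CAS -> counter=3 r=(1,2) succ=(2,1) retry=(1,0)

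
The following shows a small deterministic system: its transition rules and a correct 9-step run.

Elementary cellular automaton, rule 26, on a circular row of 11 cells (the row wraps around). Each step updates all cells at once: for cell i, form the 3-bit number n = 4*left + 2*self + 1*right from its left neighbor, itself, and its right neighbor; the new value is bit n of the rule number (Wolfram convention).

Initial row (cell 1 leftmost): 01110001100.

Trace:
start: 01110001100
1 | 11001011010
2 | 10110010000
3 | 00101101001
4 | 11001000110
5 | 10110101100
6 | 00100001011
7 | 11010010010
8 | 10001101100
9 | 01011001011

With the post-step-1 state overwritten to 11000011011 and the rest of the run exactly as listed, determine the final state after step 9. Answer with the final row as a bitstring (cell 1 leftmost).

state after step 1 := 11000011011
2 | 00100110010
3 | 01011101101
4 | 00010001000
5 | 00101010100
6 | 01000000010
7 | 10100000101
8 | 00010001001
9 | 10101010110

10101010110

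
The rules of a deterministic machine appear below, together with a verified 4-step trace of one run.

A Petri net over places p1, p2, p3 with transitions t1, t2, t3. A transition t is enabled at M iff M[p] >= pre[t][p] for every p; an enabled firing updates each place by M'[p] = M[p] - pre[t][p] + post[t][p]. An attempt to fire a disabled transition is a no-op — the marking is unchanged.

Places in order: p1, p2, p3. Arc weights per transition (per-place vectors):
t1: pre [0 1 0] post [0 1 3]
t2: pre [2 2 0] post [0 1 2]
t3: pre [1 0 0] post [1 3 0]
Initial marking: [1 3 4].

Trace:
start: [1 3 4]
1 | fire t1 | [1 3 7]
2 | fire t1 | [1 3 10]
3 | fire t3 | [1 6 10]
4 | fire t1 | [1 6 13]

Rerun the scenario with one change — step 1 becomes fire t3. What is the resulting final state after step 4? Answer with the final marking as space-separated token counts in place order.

1 9 10

(re-executing from step 1 with the substitution; state before step 1: [1 3 4])
1 | fire t3 | [1 6 4]
2 | fire t1 | [1 6 7]
3 | fire t3 | [1 9 7]
4 | fire t1 | [1 9 10]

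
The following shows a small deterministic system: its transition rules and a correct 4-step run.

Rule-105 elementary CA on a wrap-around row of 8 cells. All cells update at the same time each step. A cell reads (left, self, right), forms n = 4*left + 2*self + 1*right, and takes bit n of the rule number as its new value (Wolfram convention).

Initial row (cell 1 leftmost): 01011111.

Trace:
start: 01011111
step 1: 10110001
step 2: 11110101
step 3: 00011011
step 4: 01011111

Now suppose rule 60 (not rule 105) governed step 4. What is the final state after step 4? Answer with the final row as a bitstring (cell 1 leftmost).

(re-executing step 4 under rule 60; state before step 4: 00011011)
step 4: 10010110

10010110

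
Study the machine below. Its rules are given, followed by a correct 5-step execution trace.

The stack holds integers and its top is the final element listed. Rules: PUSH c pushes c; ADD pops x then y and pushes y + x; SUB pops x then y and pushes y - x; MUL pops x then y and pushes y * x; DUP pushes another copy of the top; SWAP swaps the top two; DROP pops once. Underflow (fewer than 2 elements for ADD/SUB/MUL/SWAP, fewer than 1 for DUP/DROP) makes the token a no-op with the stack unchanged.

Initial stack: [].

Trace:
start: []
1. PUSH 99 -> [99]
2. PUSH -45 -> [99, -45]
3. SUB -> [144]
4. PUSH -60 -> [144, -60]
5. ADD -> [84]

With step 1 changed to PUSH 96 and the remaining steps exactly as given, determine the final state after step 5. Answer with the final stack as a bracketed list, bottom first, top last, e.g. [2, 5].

[81]

(re-executing from step 1 with the substitution; state before step 1: [])
1. PUSH 96 -> [96]
2. PUSH -45 -> [96, -45]
3. SUB -> [141]
4. PUSH -60 -> [141, -60]
5. ADD -> [81]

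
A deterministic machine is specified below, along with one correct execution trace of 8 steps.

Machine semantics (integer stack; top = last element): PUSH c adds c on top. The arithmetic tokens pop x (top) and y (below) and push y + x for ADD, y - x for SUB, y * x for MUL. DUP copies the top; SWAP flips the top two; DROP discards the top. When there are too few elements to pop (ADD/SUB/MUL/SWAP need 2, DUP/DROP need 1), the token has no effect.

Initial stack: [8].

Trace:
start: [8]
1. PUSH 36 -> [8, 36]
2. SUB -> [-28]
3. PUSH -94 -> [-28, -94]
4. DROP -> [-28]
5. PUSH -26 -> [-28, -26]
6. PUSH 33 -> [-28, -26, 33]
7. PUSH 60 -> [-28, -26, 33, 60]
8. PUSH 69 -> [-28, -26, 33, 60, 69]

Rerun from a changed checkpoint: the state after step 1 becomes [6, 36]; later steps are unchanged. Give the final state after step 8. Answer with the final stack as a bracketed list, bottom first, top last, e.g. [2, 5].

[-30, -26, 33, 60, 69]

state after step 1 := [6, 36]
2. SUB -> [-30]
3. PUSH -94 -> [-30, -94]
4. DROP -> [-30]
5. PUSH -26 -> [-30, -26]
6. PUSH 33 -> [-30, -26, 33]
7. PUSH 60 -> [-30, -26, 33, 60]
8. PUSH 69 -> [-30, -26, 33, 60, 69]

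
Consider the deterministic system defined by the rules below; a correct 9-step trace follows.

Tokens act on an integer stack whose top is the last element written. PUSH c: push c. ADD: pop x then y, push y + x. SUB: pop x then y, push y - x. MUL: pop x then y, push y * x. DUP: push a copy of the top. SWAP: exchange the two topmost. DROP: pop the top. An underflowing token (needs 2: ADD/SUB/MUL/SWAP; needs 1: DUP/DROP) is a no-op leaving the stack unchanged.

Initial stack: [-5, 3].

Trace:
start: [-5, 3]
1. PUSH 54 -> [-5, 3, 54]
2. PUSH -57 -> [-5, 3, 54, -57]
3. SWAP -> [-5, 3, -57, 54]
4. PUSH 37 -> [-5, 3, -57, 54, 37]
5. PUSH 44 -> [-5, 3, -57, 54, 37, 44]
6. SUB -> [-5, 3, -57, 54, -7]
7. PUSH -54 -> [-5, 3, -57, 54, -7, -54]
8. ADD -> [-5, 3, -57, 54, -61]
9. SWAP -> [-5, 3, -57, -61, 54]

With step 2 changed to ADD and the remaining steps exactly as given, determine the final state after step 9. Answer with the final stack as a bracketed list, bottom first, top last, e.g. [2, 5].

[57, -61, -5]

(re-executing from step 2 with the substitution; state before step 2: [-5, 3, 54])
2. ADD -> [-5, 57]
3. SWAP -> [57, -5]
4. PUSH 37 -> [57, -5, 37]
5. PUSH 44 -> [57, -5, 37, 44]
6. SUB -> [57, -5, -7]
7. PUSH -54 -> [57, -5, -7, -54]
8. ADD -> [57, -5, -61]
9. SWAP -> [57, -61, -5]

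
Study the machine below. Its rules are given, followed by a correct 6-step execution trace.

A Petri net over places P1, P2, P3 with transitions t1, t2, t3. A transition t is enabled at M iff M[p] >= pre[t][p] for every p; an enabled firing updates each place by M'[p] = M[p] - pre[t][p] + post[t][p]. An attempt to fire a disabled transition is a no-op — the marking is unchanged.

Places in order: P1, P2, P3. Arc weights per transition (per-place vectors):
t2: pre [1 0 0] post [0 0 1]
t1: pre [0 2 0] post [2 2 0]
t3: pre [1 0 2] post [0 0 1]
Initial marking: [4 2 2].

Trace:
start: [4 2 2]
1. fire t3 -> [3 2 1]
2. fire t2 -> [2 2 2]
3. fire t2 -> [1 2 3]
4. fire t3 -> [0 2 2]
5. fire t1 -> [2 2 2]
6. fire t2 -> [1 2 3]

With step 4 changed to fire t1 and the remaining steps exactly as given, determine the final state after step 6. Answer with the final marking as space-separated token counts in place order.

(re-executing from step 4 with the substitution; state before step 4: [1 2 3])
4. fire t1 -> [3 2 3]
5. fire t1 -> [5 2 3]
6. fire t2 -> [4 2 4]

4 2 4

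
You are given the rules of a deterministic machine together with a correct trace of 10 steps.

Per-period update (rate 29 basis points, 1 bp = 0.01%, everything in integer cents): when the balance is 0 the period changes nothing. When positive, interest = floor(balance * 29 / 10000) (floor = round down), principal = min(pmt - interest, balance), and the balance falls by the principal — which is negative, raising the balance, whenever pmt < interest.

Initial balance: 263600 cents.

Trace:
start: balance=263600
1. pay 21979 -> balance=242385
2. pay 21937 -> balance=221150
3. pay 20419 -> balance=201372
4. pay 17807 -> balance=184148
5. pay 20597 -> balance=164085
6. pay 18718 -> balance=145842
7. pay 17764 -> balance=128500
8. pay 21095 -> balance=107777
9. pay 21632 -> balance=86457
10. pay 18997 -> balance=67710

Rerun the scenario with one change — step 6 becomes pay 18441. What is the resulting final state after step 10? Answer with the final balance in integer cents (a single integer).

67991

(re-executing from step 6 with the substitution; state before step 6: balance=164085)
6. pay 18441 -> balance=146119
7. pay 17764 -> balance=128778
8. pay 21095 -> balance=108056
9. pay 21632 -> balance=86737
10. pay 18997 -> balance=67991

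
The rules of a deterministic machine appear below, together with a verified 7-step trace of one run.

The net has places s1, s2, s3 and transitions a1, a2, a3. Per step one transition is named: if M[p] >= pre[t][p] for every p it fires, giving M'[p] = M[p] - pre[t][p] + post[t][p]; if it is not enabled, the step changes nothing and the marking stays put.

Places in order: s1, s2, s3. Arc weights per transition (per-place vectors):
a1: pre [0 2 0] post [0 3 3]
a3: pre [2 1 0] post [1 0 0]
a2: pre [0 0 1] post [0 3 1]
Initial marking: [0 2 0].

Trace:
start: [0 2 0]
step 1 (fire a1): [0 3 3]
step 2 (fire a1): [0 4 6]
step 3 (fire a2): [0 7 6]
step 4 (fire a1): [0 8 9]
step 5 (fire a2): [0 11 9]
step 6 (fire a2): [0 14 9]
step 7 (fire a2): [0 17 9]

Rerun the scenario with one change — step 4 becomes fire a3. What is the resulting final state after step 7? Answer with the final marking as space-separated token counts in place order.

(re-executing from step 4 with the substitution; state before step 4: [0 7 6])
step 4 (fire a3): [0 7 6]
step 5 (fire a2): [0 10 6]
step 6 (fire a2): [0 13 6]
step 7 (fire a2): [0 16 6]

0 16 6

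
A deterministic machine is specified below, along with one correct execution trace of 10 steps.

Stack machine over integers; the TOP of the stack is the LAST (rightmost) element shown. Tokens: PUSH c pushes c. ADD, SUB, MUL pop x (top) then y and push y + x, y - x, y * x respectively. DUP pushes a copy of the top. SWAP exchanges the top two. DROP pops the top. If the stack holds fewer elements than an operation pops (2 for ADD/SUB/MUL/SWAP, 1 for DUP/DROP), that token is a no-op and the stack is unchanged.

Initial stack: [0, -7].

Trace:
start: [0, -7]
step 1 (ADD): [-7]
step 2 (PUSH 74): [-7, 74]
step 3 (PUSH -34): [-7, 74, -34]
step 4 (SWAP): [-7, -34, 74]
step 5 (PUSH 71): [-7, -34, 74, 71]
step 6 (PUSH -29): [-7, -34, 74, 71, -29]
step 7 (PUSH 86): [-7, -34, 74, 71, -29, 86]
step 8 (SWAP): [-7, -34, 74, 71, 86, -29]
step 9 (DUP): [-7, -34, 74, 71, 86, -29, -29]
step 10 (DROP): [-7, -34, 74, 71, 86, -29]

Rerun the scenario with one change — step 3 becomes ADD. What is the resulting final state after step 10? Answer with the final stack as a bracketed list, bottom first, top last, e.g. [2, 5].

(re-executing from step 3 with the substitution; state before step 3: [-7, 74])
step 3 (ADD): [67]
step 4 (SWAP): [67]
step 5 (PUSH 71): [67, 71]
step 6 (PUSH -29): [67, 71, -29]
step 7 (PUSH 86): [67, 71, -29, 86]
step 8 (SWAP): [67, 71, 86, -29]
step 9 (DUP): [67, 71, 86, -29, -29]
step 10 (DROP): [67, 71, 86, -29]

[67, 71, 86, -29]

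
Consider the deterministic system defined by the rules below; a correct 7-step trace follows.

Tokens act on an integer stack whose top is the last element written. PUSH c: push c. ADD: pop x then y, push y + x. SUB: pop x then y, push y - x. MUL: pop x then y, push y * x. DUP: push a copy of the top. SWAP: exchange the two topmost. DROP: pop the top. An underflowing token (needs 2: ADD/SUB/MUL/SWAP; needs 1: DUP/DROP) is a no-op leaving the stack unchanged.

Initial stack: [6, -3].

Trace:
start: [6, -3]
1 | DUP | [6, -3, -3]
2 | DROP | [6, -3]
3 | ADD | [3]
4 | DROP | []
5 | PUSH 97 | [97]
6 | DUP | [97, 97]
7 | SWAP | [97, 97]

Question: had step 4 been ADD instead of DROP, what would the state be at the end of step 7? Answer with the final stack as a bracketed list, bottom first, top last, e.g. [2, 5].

(re-executing from step 4 with the substitution; state before step 4: [3])
4 | ADD | [3]
5 | PUSH 97 | [3, 97]
6 | DUP | [3, 97, 97]
7 | SWAP | [3, 97, 97]

[3, 97, 97]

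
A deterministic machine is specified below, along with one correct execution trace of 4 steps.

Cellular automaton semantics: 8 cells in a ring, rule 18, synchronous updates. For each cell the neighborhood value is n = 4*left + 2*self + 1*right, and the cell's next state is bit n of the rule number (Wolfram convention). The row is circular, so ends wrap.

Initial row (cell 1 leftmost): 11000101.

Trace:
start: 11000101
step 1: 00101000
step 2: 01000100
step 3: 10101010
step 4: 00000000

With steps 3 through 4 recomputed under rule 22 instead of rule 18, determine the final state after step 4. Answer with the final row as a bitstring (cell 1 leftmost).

00000000

(re-executing steps 3..4 under rule 22; state before step 3: 01000100)
step 3: 11101110
step 4: 00000000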